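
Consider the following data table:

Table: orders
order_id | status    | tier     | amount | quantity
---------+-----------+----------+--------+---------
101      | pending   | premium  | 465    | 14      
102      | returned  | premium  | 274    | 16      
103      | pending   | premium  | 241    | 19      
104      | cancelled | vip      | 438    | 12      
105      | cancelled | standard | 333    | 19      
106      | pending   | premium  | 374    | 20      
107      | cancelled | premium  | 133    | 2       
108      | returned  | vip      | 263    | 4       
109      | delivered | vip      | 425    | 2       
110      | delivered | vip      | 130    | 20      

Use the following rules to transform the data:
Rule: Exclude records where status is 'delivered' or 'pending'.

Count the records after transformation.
5

Step 1: Count records to exclude
  - 2 (delivered) + 3 (pending) = 5 records
Step 2: Total records: 10
Step 3: Remaining = 10 - 5 = 5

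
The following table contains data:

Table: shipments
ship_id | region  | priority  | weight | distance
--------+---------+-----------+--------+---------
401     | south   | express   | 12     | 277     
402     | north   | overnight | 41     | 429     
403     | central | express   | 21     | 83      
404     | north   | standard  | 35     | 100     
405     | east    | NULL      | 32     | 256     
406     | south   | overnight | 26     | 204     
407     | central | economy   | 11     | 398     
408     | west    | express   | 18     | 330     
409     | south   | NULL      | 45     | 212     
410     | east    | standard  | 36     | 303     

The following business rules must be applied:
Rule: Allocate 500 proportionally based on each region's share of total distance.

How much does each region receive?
central: 92.79, east: 107.83, north: 102.04, south: 133.68, west: 63.66

Step 1: Calculate total distance = 2592
Step 2: Calculate each region's proportion:
  central: 481/2592 = 18.56% → 92.79
  east: 559/2592 = 21.57% → 107.83
  north: 529/2592 = 20.41% → 102.04
  south: 693/2592 = 26.74% → 133.68
  west: 330/2592 = 12.73% → 63.66
Step 3: Verify: sum of allocations ≈ 500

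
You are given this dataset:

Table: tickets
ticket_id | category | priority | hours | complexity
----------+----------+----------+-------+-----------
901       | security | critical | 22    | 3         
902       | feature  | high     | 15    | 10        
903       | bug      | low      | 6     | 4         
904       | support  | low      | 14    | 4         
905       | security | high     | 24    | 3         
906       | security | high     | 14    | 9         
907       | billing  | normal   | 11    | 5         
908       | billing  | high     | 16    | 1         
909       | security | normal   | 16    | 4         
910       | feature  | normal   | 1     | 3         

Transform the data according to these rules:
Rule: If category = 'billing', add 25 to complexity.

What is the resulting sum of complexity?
96

Step 1: Count records where category = 'billing': 2
Step 2: Total bonus added: 2 × 25 = 50
Step 3: Original sum of complexity: 46
Step 4: Final sum = 46 + 50 = 96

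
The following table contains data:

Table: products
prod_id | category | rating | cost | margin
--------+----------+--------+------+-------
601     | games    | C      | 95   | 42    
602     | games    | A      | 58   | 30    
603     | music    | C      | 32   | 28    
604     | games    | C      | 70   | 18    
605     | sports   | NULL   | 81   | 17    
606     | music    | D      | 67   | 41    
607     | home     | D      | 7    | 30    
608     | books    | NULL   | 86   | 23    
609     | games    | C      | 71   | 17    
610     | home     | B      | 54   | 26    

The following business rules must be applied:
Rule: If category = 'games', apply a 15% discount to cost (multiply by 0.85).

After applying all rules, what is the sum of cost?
576.9

Step 1: Records with category = 'games' have total cost = 294
Step 2: Apply multiplier: 294 × 0.85 = 249.9
Step 3: Other records total: 327
Step 4: Final sum = 249.9 + 327 = 576.9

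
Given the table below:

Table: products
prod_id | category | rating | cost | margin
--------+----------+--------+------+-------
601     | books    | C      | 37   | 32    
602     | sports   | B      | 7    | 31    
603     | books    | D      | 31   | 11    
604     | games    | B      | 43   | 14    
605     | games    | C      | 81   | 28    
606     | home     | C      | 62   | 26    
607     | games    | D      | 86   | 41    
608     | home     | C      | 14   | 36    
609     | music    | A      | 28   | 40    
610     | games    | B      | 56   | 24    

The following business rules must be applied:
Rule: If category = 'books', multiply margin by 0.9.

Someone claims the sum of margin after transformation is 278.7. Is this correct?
Yes, the result is correct.

Step 1: Calculate the correct sum after transformation
Step 2: Apply multiplier 0.9 to records where category = 'books'
Step 3: Correct result = 278.7
Step 4: Claimed result = 278.7
Step 5: 278.7 = 278.7 ✓
Conclusion: The claimed result is correct.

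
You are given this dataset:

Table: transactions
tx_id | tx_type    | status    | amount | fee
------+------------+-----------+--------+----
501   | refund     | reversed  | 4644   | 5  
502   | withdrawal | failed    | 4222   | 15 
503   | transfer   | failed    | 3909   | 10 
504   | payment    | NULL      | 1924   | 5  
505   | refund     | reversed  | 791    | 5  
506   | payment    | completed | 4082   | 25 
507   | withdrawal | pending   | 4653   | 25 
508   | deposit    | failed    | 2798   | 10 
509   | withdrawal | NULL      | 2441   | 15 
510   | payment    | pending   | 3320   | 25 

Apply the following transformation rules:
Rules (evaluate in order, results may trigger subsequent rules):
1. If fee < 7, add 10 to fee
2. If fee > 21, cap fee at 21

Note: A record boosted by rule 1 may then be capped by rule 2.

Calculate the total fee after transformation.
158

Step 1: Apply rule 1 to records with fee < 7
  - 3 records get bonus of 10
  - Of these, 0 records then exceed 21 and get capped
Step 2: Apply rule 2 to records with fee > 21
  - 3 records (original) are capped
Step 3: Calculate final sum = 158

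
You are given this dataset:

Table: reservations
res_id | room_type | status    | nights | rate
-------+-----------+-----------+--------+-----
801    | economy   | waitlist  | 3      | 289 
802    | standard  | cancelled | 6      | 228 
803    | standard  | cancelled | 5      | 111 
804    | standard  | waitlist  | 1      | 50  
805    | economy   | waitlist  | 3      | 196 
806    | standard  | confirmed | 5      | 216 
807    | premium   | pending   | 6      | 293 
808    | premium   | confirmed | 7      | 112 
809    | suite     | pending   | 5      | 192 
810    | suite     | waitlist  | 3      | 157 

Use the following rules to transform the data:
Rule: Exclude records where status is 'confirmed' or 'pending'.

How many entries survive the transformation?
6

Step 1: Count records to exclude
  - 2 (confirmed) + 2 (pending) = 4 records
Step 2: Total records: 10
Step 3: Remaining = 10 - 4 = 6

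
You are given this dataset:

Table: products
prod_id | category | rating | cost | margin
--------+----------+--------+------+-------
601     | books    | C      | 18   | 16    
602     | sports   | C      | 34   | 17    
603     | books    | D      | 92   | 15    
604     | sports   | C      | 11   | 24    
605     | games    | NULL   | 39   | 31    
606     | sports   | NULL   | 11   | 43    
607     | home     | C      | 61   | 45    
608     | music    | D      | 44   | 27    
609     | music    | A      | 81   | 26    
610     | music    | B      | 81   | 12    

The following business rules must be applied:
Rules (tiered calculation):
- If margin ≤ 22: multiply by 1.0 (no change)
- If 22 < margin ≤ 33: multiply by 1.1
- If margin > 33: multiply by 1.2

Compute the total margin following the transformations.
284.4

Step 1: Tier 1 (margin ≤ 22): 4 records, sum = 60 × 1.0 = 60.0
Step 2: Tier 2 (22 < margin ≤ 33): 4 records, sum = 108 × 1.1 = 118.8
Step 3: Tier 3 (margin > 33): 2 records, sum = 88 × 1.2 = 105.6
Step 4: Final sum = 60.0 + 118.8 + 105.6 = 284.4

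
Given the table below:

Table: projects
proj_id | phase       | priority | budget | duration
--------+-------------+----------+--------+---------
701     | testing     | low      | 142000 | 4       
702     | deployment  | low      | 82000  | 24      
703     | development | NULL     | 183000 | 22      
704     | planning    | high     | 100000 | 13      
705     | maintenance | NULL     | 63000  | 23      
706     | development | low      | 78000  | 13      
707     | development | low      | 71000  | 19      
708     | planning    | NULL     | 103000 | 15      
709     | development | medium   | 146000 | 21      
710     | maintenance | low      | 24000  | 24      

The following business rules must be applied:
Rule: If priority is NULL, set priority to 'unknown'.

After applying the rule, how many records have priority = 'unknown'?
3

Step 1: Count records where priority IS NULL
Step 2: Found 3 records with NULL priority
Step 3: These records will have priority set to 'unknown'
Step 4: Records already having priority = 'unknown': 0
Step 5: Answer: 3 + 0 = 3 records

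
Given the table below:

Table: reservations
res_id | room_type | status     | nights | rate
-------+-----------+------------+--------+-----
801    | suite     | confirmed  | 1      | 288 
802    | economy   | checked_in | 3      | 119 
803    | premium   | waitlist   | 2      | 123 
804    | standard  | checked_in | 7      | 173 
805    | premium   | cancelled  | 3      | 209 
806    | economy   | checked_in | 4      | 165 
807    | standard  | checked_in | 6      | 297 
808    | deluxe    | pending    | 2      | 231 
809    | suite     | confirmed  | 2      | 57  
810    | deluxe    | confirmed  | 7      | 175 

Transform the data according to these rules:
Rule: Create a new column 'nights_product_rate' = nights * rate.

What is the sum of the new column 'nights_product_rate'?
6972

Step 1: For each record, compute nights * rate
Example calculations:
  1 * 288 = 288
  3 * 119 = 357
  2 * 123 = 246
  ...
Step 2: Sum all derived values
Step 3: Total = 6972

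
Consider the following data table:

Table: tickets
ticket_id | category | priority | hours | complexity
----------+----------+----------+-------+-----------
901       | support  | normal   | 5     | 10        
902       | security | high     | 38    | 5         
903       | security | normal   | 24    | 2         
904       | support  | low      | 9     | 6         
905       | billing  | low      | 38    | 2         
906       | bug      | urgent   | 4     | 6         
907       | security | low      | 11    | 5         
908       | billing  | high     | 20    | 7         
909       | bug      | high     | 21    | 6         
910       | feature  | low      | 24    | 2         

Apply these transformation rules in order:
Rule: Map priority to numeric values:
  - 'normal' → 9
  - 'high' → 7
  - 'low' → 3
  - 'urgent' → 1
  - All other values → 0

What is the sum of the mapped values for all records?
52

Step 1: Apply mapping to each record
Step 2: Count by status:
  'normal': 2 records × 9 = 18
  'high': 3 records × 7 = 21
  'low': 4 records × 3 = 12
  'urgent': 1 records × 1 = 1
Step 3: Sum all mapped values = 52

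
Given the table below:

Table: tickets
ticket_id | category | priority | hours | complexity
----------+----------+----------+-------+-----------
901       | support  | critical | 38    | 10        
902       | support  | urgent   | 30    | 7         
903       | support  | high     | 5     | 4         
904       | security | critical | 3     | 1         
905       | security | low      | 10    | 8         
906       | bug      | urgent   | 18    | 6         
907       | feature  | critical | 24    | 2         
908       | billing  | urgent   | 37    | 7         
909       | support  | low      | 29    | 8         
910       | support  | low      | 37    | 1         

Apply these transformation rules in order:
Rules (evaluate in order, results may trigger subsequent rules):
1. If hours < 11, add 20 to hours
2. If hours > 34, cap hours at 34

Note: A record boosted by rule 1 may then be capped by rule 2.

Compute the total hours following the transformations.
281

Step 1: Apply rule 1 to records with hours < 11
  - 3 records get bonus of 20
  - Of these, 0 records then exceed 34 and get capped
Step 2: Apply rule 2 to records with hours > 34
  - 3 records (original) are capped
Step 3: Calculate final sum = 281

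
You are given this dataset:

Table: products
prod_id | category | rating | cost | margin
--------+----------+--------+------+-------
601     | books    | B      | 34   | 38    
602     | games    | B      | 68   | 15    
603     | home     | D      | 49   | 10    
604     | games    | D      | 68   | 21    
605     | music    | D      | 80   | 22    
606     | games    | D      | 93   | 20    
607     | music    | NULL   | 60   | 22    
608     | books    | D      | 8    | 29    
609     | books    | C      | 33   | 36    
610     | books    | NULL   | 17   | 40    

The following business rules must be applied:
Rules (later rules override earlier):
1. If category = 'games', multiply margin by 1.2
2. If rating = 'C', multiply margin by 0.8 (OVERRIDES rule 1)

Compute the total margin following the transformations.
257.0

Step 1: Rule 2 takes priority for records with rating = 'C'
  - 1 records: 36 × 0.8 = 28.8
Step 2: Rule 1 applies to remaining records with category = 'games'
  - 3 records: 56 × 1.2 = 67.2
Step 3: Other records unchanged: 161
Step 4: Final sum = 28.8 + 67.2 + 161 = 257.0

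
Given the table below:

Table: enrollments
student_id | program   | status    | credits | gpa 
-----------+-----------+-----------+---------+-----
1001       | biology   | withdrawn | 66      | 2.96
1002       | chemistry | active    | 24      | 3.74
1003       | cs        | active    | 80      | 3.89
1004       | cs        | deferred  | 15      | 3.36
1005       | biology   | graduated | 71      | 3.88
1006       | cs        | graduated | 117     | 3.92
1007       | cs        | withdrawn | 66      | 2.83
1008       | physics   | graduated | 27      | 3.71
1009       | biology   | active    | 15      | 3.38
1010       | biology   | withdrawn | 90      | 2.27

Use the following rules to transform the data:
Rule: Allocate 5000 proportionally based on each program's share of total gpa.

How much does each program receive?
biology: 1840.01, chemistry: 550.97, cs: 2062.46, physics: 546.55

Step 1: Calculate total gpa = 33.94
Step 2: Calculate each program's proportion:
  biology: 12.49/33.94 = 36.80% → 1840.01
  chemistry: 3.74/33.94 = 11.02% → 550.97
  cs: 14.0/33.94 = 41.25% → 2062.46
  physics: 3.71/33.94 = 10.93% → 546.55
Step 3: Verify: sum of allocations ≈ 5000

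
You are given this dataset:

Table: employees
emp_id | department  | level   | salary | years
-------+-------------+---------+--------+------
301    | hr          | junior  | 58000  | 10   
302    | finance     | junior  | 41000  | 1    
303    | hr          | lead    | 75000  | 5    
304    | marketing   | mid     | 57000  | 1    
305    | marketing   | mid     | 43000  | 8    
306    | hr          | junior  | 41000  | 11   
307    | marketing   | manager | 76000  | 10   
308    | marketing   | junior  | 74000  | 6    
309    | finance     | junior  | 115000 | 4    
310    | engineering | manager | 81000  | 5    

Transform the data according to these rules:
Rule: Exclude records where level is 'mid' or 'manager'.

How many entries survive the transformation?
6

Step 1: Count records to exclude
  - 2 (mid) + 2 (manager) = 4 records
Step 2: Total records: 10
Step 3: Remaining = 10 - 4 = 6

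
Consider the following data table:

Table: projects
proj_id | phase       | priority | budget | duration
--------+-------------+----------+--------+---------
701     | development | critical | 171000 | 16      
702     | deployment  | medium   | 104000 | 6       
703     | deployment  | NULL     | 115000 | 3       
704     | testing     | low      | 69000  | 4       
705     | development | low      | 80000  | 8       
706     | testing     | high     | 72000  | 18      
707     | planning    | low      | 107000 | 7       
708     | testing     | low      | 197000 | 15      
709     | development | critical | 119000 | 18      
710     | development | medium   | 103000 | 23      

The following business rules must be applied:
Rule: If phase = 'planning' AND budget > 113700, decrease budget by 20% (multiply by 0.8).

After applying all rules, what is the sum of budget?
1137000

Step 1: Find records where phase = 'planning' AND budget > 113700
Step 2: 0 records match, summing to 0
Step 3: After multiplier: 0 × 0.8 = 0.0
Step 4: Unaffected records sum: 1137000
Step 5: Final sum = 0.0 + 1137000 = 1137000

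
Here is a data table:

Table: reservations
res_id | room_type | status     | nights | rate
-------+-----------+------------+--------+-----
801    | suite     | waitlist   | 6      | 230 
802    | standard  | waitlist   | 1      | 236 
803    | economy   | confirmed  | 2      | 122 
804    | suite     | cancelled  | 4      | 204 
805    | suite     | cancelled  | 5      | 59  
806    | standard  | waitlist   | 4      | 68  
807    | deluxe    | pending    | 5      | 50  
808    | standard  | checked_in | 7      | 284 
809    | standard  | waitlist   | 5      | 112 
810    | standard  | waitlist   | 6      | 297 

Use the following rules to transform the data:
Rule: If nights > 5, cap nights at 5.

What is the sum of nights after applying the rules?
41

Step 1: 3 records have nights > 5
Step 2: These records originally summed to 19
Step 3: After capping: 3 × 5 = 15
Step 4: Unaffected records sum: 26
Step 5: Final sum = 15 + 26 = 41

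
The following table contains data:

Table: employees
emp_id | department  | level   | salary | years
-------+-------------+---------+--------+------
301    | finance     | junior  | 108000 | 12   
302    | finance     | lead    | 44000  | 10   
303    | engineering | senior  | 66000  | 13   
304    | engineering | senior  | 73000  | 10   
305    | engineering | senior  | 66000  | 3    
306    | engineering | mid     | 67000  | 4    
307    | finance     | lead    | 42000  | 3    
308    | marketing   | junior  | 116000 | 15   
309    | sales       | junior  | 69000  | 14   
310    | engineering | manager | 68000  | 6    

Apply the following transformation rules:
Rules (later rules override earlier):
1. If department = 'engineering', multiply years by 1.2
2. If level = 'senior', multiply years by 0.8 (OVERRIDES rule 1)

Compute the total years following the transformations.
86.8

Step 1: Rule 2 takes priority for records with level = 'senior'
  - 3 records: 26 × 0.8 = 20.8
Step 2: Rule 1 applies to remaining records with department = 'engineering'
  - 2 records: 10 × 1.2 = 12.0
Step 3: Other records unchanged: 54
Step 4: Final sum = 20.8 + 12.0 + 54 = 86.8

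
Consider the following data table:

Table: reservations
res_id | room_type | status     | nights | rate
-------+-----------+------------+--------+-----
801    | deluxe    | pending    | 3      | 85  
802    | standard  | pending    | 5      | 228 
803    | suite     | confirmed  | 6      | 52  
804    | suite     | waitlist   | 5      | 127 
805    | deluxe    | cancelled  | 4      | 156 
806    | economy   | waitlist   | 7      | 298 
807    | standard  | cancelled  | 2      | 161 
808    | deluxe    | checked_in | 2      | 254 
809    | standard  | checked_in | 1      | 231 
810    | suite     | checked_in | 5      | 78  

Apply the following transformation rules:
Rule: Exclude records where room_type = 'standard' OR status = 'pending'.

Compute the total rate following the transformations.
965

Step 1: Find records where room_type = 'standard' OR status = 'pending'
Step 2: 4 records match, summing to 705
Step 3: Original sum: 1670
Step 4: Remaining sum = 1670 - 705 = 965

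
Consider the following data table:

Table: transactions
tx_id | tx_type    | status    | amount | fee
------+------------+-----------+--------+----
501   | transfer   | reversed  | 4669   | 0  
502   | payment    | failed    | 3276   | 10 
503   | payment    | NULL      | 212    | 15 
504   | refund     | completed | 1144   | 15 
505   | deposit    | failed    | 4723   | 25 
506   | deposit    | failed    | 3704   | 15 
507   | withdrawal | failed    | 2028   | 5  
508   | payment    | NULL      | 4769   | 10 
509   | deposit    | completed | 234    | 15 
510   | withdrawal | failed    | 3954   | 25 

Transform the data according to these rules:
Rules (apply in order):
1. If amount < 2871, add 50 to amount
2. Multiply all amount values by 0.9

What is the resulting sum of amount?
26021.7

Step 1: Apply Rule 1 - Add 50 to records with amount < 2871
  - 4 records affected: 3618 + (4 × 50) = 3818
  - Unaffected records: 25095
  - Sum after Rule 1: 28913
Step 2: Apply Rule 2 - Multiply all by 0.9
  - 28913 × 0.9 = 26021.7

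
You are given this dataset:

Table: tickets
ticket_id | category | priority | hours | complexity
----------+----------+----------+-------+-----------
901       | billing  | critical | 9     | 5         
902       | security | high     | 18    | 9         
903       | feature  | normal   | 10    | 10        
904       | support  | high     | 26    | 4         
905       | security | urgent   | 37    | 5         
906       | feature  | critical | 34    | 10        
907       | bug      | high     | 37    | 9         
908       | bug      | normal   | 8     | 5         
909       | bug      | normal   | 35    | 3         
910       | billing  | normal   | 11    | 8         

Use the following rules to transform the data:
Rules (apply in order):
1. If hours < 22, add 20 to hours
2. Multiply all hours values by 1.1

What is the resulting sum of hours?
357.5

Step 1: Apply Rule 1 - Add 20 to records with hours < 22
  - 5 records affected: 56 + (5 × 20) = 156
  - Unaffected records: 169
  - Sum after Rule 1: 325
Step 2: Apply Rule 2 - Multiply all by 1.1
  - 325 × 1.1 = 357.5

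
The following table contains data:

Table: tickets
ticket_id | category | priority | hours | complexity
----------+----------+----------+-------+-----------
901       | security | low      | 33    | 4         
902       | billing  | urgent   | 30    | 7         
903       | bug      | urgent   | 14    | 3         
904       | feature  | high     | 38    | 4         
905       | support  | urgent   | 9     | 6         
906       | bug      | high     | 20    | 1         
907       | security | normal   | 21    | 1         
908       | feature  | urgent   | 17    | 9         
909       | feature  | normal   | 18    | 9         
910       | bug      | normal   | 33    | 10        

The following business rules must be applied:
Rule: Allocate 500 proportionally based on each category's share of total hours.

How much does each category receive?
billing: 64.38, bug: 143.78, feature: 156.65, security: 115.88, support: 19.31

Step 1: Calculate total hours = 233
Step 2: Calculate each category's proportion:
  billing: 30/233 = 12.88% → 64.38
  bug: 67/233 = 28.76% → 143.78
  feature: 73/233 = 31.33% → 156.65
  security: 54/233 = 23.18% → 115.88
  support: 9/233 = 3.86% → 19.31
Step 3: Verify: sum of allocations ≈ 500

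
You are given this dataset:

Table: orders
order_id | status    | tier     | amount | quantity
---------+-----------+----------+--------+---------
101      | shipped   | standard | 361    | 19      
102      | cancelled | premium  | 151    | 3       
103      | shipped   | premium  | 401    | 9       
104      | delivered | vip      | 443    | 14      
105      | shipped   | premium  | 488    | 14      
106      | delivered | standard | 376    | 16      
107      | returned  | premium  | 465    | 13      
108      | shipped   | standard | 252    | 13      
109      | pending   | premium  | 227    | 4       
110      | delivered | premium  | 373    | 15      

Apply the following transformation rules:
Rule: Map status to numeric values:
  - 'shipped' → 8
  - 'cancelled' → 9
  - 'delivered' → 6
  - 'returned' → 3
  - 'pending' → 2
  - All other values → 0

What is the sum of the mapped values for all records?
64

Step 1: Apply mapping to each record
Step 2: Count by status:
  'shipped': 4 records × 8 = 32
  'cancelled': 1 records × 9 = 9
  'delivered': 3 records × 6 = 18
  'returned': 1 records × 3 = 3
  'pending': 1 records × 2 = 2
Step 3: Sum all mapped values = 64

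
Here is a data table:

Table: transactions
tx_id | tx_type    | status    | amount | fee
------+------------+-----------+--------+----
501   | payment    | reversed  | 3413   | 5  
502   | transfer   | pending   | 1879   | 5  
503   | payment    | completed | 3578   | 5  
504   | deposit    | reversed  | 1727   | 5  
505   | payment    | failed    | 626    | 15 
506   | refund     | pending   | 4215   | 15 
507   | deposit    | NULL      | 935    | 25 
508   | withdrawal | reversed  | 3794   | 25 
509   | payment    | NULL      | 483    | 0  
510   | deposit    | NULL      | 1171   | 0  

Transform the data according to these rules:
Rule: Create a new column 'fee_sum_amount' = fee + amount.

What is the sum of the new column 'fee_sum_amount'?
21921

Step 1: For each record, compute fee + amount
Example calculations:
  5 + 3413 = 3418
  5 + 1879 = 1884
  5 + 3578 = 3583
  ...
Step 2: Sum all derived values
Step 3: Total = 21921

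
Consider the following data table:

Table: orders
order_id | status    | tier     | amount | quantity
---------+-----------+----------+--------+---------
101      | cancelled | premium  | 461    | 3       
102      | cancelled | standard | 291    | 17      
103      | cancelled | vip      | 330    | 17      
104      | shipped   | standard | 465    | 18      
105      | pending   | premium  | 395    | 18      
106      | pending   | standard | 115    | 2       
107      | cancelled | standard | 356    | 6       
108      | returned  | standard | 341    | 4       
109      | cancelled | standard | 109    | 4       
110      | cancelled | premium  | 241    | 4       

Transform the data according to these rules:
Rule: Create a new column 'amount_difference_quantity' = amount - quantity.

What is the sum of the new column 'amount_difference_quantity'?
3011

Step 1: For each record, compute amount - quantity
Example calculations:
  461 - 3 = 458
  291 - 17 = 274
  330 - 17 = 313
  ...
Step 2: Sum all derived values
Step 3: Total = 3011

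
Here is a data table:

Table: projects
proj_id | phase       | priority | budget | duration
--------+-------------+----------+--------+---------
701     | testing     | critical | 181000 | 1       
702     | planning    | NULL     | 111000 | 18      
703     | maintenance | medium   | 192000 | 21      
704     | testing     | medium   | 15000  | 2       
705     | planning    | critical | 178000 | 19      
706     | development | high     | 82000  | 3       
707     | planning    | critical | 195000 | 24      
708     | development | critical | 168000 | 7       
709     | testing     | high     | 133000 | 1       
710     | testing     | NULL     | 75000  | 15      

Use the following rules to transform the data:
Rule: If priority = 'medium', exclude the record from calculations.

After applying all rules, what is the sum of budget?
1123000

Step 1: Identify records where priority = 'medium'
Step 2: The excluded records sum to 207000
Step 3: Original total budget = 1330000
Step 4: Remaining total = 1330000 - 207000 = 1123000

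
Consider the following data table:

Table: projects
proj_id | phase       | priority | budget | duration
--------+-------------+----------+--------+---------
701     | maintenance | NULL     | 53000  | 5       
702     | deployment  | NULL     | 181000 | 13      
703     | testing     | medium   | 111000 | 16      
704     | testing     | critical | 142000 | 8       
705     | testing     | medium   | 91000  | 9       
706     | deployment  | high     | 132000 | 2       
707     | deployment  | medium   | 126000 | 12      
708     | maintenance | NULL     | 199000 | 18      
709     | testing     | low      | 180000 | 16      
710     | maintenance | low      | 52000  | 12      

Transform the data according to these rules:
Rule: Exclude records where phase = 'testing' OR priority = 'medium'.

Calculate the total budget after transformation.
617000

Step 1: Find records where phase = 'testing' OR priority = 'medium'
Step 2: 5 records match, summing to 650000
Step 3: Original sum: 1267000
Step 4: Remaining sum = 1267000 - 650000 = 617000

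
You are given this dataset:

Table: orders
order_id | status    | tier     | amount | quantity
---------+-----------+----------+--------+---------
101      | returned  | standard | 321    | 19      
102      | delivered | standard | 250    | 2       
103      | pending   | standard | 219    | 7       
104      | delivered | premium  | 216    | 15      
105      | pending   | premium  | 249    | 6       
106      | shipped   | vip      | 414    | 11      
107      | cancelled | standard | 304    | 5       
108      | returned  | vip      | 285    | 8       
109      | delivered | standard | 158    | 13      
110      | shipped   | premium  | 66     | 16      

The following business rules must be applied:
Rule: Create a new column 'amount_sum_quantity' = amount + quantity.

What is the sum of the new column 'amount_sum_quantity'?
2584

Step 1: For each record, compute amount + quantity
Example calculations:
  321 + 19 = 340
  250 + 2 = 252
  219 + 7 = 226
  ...
Step 2: Sum all derived values
Step 3: Total = 2584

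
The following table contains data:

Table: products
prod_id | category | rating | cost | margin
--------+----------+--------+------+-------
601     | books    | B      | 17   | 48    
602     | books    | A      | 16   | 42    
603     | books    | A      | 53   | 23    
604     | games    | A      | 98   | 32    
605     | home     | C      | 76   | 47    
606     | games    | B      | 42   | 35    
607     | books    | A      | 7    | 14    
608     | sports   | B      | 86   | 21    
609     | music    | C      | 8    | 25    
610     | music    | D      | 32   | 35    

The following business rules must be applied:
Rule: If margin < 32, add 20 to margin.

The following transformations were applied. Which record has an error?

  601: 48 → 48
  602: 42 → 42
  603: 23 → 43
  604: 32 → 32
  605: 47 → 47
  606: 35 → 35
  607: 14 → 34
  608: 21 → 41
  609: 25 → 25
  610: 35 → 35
Record 609 has an error. The correct transformed value should be 45, not 25.

Step 1: Check each record against the rule
Step 2: Record 609 has margin = 25
Step 3: Since 25 < 32, the bonus should have been applied
Step 4: Correct value = 45, but claimed value = 25
Conclusion: Record 609 has the error.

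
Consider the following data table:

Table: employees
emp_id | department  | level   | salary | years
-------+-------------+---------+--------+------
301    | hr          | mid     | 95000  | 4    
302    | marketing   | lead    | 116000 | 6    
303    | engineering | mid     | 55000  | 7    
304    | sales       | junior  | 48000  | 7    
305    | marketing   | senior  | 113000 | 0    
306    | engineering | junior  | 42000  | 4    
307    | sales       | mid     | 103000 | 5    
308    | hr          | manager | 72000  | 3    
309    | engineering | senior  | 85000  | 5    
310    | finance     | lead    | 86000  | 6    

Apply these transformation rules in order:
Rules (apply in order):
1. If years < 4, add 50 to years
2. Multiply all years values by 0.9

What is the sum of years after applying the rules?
132.3

Step 1: Apply Rule 1 - Add 50 to records with years < 4
  - 2 records affected: 3 + (2 × 50) = 103
  - Unaffected records: 44
  - Sum after Rule 1: 147
Step 2: Apply Rule 2 - Multiply all by 0.9
  - 147 × 0.9 = 132.3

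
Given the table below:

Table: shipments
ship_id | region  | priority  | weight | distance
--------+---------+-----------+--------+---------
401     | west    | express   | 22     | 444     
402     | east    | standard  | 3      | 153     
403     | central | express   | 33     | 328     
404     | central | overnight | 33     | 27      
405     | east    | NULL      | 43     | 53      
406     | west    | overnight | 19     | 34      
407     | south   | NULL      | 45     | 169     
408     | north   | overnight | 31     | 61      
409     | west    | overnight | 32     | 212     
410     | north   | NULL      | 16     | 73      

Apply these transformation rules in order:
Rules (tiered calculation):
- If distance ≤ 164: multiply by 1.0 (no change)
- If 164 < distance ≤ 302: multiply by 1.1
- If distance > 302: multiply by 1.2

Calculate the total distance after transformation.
1746.5

Step 1: Tier 1 (distance ≤ 164): 6 records, sum = 401 × 1.0 = 401.0
Step 2: Tier 2 (164 < distance ≤ 302): 2 records, sum = 381 × 1.1 = 419.1
Step 3: Tier 3 (distance > 302): 2 records, sum = 772 × 1.2 = 926.4
Step 4: Final sum = 401.0 + 419.1 + 926.4 = 1746.5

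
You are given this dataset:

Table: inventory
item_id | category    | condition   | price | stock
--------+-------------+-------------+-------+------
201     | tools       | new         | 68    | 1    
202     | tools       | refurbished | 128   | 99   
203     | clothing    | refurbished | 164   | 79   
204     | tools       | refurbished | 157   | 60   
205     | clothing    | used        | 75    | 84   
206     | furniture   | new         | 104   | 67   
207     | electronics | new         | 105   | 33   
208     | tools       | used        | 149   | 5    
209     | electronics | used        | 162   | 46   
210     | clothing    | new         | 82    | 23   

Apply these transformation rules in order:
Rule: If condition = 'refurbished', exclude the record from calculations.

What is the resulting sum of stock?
259

Step 1: Identify records where condition = 'refurbished'
Step 2: The excluded records sum to 238
Step 3: Original total stock = 497
Step 4: Remaining total = 497 - 238 = 259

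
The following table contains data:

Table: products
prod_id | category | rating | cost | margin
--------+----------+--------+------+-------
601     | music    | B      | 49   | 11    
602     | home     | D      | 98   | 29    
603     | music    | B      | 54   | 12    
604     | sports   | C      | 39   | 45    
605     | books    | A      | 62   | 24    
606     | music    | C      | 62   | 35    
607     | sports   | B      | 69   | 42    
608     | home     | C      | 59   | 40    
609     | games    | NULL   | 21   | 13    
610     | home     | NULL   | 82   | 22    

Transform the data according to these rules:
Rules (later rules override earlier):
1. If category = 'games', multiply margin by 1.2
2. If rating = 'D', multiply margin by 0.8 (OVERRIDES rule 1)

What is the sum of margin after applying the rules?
269.8

Step 1: Rule 2 takes priority for records with rating = 'D'
  - 1 records: 29 × 0.8 = 23.2
Step 2: Rule 1 applies to remaining records with category = 'games'
  - 1 records: 13 × 1.2 = 15.6
Step 3: Other records unchanged: 231
Step 4: Final sum = 23.2 + 15.6 + 231 = 269.8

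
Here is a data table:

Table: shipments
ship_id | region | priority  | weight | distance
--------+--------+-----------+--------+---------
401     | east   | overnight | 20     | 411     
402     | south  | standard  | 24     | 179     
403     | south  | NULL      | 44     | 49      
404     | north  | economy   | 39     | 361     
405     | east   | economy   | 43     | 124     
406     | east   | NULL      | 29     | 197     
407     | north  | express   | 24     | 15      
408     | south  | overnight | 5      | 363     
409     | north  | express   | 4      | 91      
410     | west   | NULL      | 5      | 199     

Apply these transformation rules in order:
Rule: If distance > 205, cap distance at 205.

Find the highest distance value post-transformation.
205

Step 1: Original maximum distance = 411
Step 2: Apply cap at 205
Step 3: 3 records had distance > 205 and were capped
Step 4: Maximum after transformation = 205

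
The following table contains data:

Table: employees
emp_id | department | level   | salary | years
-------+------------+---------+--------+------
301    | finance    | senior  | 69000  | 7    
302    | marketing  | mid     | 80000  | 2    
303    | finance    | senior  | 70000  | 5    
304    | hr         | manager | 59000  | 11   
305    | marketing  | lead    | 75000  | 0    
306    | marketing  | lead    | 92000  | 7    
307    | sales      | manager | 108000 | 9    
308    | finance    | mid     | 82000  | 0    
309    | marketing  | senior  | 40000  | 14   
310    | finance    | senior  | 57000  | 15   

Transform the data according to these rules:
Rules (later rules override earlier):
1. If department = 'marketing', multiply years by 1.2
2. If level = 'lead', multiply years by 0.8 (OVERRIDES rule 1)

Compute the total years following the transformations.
71.8

Step 1: Rule 2 takes priority for records with level = 'lead'
  - 2 records: 7 × 0.8 = 5.6
Step 2: Rule 1 applies to remaining records with department = 'marketing'
  - 2 records: 16 × 1.2 = 19.2
Step 3: Other records unchanged: 47
Step 4: Final sum = 5.6 + 19.2 + 47 = 71.8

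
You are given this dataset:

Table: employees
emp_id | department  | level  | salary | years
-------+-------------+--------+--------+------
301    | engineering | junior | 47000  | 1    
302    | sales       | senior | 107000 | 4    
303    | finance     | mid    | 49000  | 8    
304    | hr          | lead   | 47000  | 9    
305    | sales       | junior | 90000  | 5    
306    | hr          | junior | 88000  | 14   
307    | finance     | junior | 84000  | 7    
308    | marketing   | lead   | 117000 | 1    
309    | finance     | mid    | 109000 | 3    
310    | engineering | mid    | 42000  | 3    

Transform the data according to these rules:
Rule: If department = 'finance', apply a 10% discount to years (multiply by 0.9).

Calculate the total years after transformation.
53.2

Step 1: Records with department = 'finance' have total years = 18
Step 2: Apply multiplier: 18 × 0.9 = 16.2
Step 3: Other records total: 37
Step 4: Final sum = 16.2 + 37 = 53.2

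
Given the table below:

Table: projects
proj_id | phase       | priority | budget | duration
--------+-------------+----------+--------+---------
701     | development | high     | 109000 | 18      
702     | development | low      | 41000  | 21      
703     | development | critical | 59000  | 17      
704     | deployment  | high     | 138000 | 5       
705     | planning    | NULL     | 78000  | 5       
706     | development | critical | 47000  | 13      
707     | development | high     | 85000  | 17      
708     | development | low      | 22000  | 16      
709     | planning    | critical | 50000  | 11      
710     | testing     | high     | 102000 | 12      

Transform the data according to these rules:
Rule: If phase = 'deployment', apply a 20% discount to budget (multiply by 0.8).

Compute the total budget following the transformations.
703400.0

Step 1: Records with phase = 'deployment' have total budget = 138000
Step 2: Apply multiplier: 138000 × 0.8 = 110400.0
Step 3: Other records total: 593000
Step 4: Final sum = 110400.0 + 593000 = 703400.0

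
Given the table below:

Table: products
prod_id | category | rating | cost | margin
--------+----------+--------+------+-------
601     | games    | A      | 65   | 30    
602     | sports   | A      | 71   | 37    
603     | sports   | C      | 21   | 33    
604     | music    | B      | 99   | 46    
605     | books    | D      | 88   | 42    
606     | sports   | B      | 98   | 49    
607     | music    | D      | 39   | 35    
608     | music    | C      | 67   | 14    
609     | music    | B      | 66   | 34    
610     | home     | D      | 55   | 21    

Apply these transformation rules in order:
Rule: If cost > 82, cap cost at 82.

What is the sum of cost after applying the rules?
630

Step 1: 3 records have cost > 82
Step 2: These records originally summed to 285
Step 3: After capping: 3 × 82 = 246
Step 4: Unaffected records sum: 384
Step 5: Final sum = 246 + 384 = 630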